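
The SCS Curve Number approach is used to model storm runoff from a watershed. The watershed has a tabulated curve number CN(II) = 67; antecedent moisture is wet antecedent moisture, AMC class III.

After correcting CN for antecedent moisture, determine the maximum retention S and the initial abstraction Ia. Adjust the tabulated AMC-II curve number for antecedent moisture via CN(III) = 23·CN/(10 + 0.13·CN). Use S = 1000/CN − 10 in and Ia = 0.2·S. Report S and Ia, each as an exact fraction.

CN(III) from CN(II)=67: (23·67)/(10 + 0.13·67) = 154100/1871 ≈ 82.362
S = 1000/(154100/1871) − 10 = 3300/1541 in ≈ 2.141 in
Ia = 0.2·(3300/1541) = 660/1541 in ≈ 0.428 in

S = 3300/1541 in ≈ 2.141 in; Ia = 660/1541 in ≈ 0.428 in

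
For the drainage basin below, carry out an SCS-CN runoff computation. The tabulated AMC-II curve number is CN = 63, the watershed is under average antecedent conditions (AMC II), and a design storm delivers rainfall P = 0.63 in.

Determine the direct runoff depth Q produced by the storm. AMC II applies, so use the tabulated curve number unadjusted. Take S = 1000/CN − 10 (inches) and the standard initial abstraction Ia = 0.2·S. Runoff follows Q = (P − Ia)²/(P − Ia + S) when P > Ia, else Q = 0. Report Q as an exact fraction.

Q = 0 in ≈ 0.000 in

CN(II) = 63; AMC II needs no correction.
S = 1000/63 − 10 = 370/63 in ≈ 5.873 in
Ia = 0.2·(370/63) = 74/63 in ≈ 1.175 in
P = 0.630 ≤ Ia = 1.175 in: entire storm abstracted, Q = 0.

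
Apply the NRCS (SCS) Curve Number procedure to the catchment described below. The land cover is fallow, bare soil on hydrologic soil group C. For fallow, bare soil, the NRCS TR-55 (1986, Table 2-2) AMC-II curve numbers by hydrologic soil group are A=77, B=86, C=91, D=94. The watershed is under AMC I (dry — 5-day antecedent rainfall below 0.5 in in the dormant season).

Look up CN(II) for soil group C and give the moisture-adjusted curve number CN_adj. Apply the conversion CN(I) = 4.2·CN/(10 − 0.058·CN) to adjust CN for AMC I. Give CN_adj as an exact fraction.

NRCS table: fallow, bare soil, soil group C → CN(II) = 91
CN(I) from CN(II)=91: (4.2·91)/(10 − 0.058·91) = 63700/787 ≈ 80.940

CN_adj = 63700/787 ≈ 80.940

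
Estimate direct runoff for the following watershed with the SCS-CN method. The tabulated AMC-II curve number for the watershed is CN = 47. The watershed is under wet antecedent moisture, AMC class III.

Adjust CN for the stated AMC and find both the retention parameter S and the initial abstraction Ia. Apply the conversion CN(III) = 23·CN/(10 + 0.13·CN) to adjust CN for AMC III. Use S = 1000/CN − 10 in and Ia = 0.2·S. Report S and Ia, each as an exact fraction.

S = 5300/1081 in ≈ 4.903 in; Ia = 1060/1081 in ≈ 0.981 in

Wet (AMC III): CN(III) = 23·47/(10 + 0.13·47) = 1081/(1611/100) = 108100/1611 ≈ 67.101
S = 1000/(108100/1611) − 10 = 5300/1081 in ≈ 4.903 in
Ia = 0.2·(5300/1081) = 1060/1081 in ≈ 0.981 in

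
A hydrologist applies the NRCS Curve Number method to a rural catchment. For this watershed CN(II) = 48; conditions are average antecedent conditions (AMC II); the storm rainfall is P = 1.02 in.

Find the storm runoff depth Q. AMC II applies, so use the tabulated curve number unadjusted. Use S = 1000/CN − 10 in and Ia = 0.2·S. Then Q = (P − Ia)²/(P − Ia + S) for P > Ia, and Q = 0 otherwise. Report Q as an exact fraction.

CN(II) = 48; AMC II needs no correction.
S = 1000/48 − 10 = 65/6 in ≈ 10.833 in
Ia = 0.2S: 0.2·10.833 = 2.167 in (exactly 13/6)
P = 1.020 ≤ Ia = 2.167 in: entire storm abstracted, Q = 0.

Q = 0 in ≈ 0.000 in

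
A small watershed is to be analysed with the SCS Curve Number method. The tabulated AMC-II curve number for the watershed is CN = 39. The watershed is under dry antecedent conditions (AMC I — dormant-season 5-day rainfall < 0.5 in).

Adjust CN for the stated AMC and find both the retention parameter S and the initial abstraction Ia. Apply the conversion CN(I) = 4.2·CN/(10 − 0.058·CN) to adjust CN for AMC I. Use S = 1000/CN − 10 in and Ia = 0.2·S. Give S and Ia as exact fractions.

S = 30500/819 in ≈ 37.241 in; Ia = 6100/819 in ≈ 7.448 in

Dry (AMC I): CN(I) = 4.2·39/(10 − 0.058·39) = (819/5)/(3869/500) = 81900/3869 ≈ 21.168
Max retention: S = 1000/(81900/3869) − 10 = 30500/819 in (≈ 37.241 in)
Ia = 0.2S: 0.2·37.241 = 7.448 in (exactly 6100/819)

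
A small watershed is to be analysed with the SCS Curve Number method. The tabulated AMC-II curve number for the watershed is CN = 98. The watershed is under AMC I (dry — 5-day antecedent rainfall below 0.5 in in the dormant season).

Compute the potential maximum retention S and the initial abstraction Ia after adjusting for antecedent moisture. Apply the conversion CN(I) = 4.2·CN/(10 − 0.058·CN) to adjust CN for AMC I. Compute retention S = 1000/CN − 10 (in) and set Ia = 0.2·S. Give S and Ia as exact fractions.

Dry (AMC I): CN(I) = 4.2·98/(10 − 0.058·98) = (2058/5)/(1079/250) = 102900/1079 ≈ 95.366
S = 1000/(102900/1079) − 10 = 500/1029 in ≈ 0.486 in
Ia = 0.2S: 0.2·0.486 = 0.097 in (exactly 100/1029)

S = 500/1029 in ≈ 0.486 in; Ia = 100/1029 in ≈ 0.097 in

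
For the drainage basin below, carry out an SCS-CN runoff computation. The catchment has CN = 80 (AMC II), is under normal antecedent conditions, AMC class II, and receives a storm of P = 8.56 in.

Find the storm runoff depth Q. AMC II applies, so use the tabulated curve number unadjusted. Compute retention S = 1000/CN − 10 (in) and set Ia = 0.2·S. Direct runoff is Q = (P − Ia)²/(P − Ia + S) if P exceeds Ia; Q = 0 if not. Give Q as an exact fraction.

Q = 162409/26400 in ≈ 6.152 in

AMC II — tabulated CN = 80 applies directly.
Retention S: 1000/CN − 10 with CN=80.000 → S = 5/2 ≈ 2.500 in
Ia = 0.2·(5/2) = 1/2 in ≈ 0.500 in
P − Ia = 8.560 − 0.500 = 403/50 ≈ 8.060 in (> 0, runoff occurs)
Q: (403/50)² ÷ (264/25) = 162409/26400 in (≈ 6.152 in)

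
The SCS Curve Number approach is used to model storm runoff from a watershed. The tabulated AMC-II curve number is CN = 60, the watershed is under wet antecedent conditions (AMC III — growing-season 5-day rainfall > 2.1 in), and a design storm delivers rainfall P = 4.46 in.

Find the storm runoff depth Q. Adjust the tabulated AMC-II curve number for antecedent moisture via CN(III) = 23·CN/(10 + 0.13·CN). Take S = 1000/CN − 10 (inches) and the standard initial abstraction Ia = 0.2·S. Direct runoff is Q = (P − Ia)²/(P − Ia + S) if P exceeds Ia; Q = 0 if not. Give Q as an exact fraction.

Adjust CN=60 to AMC III: 23·60/(10 + 0.13·60) → 1380 ÷ (89/5) = 6900/89 ≈ 77.528
Max retention: S = 1000/(6900/89) − 10 = 200/69 in (≈ 2.899 in)
Ia = 0.2·(200/69) = 40/69 in ≈ 0.580 in
Excess rainfall: 4.460 − 0.580 = 3.880 in; P > Ia so Q > 0
Q: (13387/3450)² ÷ (23387/3450) = 179211769/80685150 in (≈ 2.221 in)

Q = 179211769/80685150 in ≈ 2.221 in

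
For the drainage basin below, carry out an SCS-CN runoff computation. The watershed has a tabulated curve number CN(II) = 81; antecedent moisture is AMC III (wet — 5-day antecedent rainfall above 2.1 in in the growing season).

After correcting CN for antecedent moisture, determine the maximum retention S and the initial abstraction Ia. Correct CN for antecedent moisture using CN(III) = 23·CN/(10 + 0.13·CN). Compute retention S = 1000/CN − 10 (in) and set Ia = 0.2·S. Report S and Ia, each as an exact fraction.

CN(III) from CN(II)=81: (23·81)/(10 + 0.13·81) = 186300/2053 ≈ 90.745
S = 1000/(186300/2053) − 10 = 1900/1863 in ≈ 1.020 in
Ia = 0.2S: 0.2·1.020 = 0.204 in (exactly 380/1863)

S = 1900/1863 in ≈ 1.020 in; Ia = 380/1863 in ≈ 0.204 in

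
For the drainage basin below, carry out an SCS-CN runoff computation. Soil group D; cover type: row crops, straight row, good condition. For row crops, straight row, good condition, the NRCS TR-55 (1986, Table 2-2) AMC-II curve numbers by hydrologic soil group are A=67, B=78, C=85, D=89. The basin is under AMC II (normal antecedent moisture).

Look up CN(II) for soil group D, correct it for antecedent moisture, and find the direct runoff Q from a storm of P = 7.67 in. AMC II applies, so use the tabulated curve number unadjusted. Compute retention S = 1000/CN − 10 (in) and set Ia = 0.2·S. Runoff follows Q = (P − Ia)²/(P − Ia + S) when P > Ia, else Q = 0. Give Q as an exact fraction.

Q = 4364319969/685860700 in ≈ 6.363 in

NRCS table: row crops, straight row, good condition, soil group D → CN(II) = 89
Average conditions: CN = 89 (no AMC adjustment).
S = 1000/89 − 10 = 110/89 in ≈ 1.236 in
Initial abstraction Ia = S/5 = (110/89)/5 = 22/89 ≈ 0.247 in
P − Ia = 7.670 − 0.247 = 66063/8900 ≈ 7.423 in (> 0, runoff occurs)
Runoff Q = (P−Ia)²/(P−Ia+S) = (7.423)²/(7.423+1.236) = 4364319969/685860700 ≈ 6.363 in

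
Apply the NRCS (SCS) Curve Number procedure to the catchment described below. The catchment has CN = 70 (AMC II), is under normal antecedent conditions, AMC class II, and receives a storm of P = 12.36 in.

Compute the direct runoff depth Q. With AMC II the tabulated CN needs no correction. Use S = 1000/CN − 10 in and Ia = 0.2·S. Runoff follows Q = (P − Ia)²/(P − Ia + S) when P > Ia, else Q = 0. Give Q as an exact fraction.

Q = 450241/53725 in ≈ 8.380 in

Average conditions: CN = 70 (no AMC adjustment).
Max retention: S = 1000/70 − 10 = 30/7 in (≈ 4.286 in)
Ia = 0.2·(30/7) = 6/7 in ≈ 0.857 in
P − Ia = 12.360 − 0.857 = 2013/175 ≈ 11.503 in (> 0, runoff occurs)
Runoff Q = (P−Ia)²/(P−Ia+S) = (11.503)²/(11.503+4.286) = 450241/53725 ≈ 8.380 in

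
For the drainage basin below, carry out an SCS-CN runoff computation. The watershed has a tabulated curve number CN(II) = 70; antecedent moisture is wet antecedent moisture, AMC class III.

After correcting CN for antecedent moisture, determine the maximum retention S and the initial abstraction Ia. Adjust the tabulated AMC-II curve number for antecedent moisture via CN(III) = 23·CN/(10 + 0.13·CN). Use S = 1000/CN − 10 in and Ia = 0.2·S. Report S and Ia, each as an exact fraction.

CN(III) from CN(II)=70: (23·70)/(10 + 0.13·70) = 16100/191 ≈ 84.293
Max retention: S = 1000/(16100/191) − 10 = 300/161 in (≈ 1.863 in)
Initial abstraction Ia = S/5 = (300/161)/5 = 60/161 ≈ 0.373 in

S = 300/161 in ≈ 1.863 in; Ia = 60/161 in ≈ 0.373 in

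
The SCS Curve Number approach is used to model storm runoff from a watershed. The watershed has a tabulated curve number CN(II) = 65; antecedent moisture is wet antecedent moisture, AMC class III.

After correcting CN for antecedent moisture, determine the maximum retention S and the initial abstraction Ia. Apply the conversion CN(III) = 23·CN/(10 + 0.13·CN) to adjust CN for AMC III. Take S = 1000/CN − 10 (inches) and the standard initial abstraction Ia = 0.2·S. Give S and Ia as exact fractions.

S = 700/299 in ≈ 2.341 in; Ia = 140/299 in ≈ 0.468 in

Wet (AMC III): CN(III) = 23·65/(10 + 0.13·65) = 1495/(369/20) = 29900/369 ≈ 81.030
S = 1000/(29900/369) − 10 = 700/299 in ≈ 2.341 in
Initial abstraction Ia = S/5 = (700/299)/5 = 140/299 ≈ 0.468 in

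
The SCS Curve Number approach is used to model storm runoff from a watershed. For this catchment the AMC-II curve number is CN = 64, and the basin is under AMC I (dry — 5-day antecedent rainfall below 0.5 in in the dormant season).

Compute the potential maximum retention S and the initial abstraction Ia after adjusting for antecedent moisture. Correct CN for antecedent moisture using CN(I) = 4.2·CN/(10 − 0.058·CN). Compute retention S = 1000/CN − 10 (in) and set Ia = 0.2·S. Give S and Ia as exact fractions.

CN(I) from CN(II)=64: (4.2·64)/(10 − 0.058·64) = 5600/131 ≈ 42.748
Retention S: 1000/CN − 10 with CN=42.748 → S = 375/28 ≈ 13.393 in
Initial abstraction Ia = S/5 = (375/28)/5 = 75/28 ≈ 2.679 in

S = 375/28 in ≈ 13.393 in; Ia = 75/28 in ≈ 2.679 in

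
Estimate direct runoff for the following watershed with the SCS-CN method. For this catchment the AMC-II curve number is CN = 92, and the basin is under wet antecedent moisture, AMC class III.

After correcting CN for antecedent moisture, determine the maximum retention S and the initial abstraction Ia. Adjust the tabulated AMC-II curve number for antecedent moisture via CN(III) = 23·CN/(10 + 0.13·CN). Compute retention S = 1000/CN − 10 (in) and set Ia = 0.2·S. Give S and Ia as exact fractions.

Adjust CN=92 to AMC III: 23·92/(10 + 0.13·92) → 2116 ÷ (549/25) = 52900/549 ≈ 96.357
Retention S: 1000/CN − 10 with CN=96.357 → S = 200/529 ≈ 0.378 in
Ia = 0.2·(200/529) = 40/529 in ≈ 0.076 in

S = 200/529 in ≈ 0.378 in; Ia = 40/529 in ≈ 0.076 in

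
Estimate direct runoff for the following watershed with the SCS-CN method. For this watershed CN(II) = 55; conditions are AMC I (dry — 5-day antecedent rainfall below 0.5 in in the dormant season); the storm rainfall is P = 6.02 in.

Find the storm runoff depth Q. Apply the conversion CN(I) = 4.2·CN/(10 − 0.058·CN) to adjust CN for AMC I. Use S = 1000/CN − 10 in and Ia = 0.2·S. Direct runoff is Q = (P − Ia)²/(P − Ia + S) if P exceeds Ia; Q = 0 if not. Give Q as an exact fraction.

CN(I) from CN(II)=55: (4.2·55)/(10 − 0.058·55) = 7700/227 ≈ 33.921
Retention S: 1000/CN − 10 with CN=33.921 → S = 1500/77 ≈ 19.481 in
Ia = 0.2S: 0.2·19.481 = 3.896 in (exactly 300/77)
Since P=6.020 > Ia=3.896: effective rainfall P−Ia = 8177/3850 in
Q: (8177/3850)² ÷ (83177/3850) = 66863329/320231450 in (≈ 0.209 in)

Q = 66863329/320231450 in ≈ 0.209 in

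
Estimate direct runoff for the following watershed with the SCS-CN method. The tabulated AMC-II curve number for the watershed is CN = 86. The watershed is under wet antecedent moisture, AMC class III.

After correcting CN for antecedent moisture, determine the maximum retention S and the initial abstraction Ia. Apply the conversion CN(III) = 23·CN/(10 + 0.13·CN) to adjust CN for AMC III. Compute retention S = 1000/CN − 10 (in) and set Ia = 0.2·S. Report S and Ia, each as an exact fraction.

S = 700/989 in ≈ 0.708 in; Ia = 140/989 in ≈ 0.142 in

Wet (AMC III): CN(III) = 23·86/(10 + 0.13·86) = 1978/(1059/50) = 98900/1059 ≈ 93.390
Max retention: S = 1000/(98900/1059) − 10 = 700/989 in (≈ 0.708 in)
Ia = 0.2·(700/989) = 140/989 in ≈ 0.142 in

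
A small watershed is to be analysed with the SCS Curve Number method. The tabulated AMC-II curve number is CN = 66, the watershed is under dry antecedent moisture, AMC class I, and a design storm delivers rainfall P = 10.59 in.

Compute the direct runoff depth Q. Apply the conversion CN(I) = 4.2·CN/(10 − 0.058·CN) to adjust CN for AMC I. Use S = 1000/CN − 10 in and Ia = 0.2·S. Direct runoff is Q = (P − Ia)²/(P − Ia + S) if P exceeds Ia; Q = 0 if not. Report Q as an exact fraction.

Q = 317968548769/97982369100 in ≈ 3.245 in

Dry (AMC I): CN(I) = 4.2·66/(10 − 0.058·66) = (1386/5)/(1543/250) = 69300/1543 ≈ 44.913
S = 1000/(69300/1543) − 10 = 8500/693 in ≈ 12.266 in
Ia = 0.2S: 0.2·12.266 = 2.453 in (exactly 1700/693)
Since P=10.590 > Ia=2.453: effective rainfall P−Ia = 563887/69300 in
Q = (563887/69300)²/((563887/69300) + 8500/693) = (317968548769/4802490000)/(1413887/69300) = 317968548769/97982369100 in ≈ 3.245 in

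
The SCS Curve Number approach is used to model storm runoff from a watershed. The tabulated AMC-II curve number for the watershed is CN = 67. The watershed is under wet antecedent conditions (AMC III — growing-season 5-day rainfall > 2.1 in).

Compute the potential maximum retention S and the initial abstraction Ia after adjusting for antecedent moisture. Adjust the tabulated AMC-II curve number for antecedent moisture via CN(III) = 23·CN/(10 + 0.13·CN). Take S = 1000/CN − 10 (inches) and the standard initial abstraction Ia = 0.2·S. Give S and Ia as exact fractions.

CN(III) from CN(II)=67: (23·67)/(10 + 0.13·67) = 154100/1871 ≈ 82.362
Retention S: 1000/CN − 10 with CN=82.362 → S = 3300/1541 ≈ 2.141 in
Ia = 0.2·(3300/1541) = 660/1541 in ≈ 0.428 in

S = 3300/1541 in ≈ 2.141 in; Ia = 660/1541 in ≈ 0.428 in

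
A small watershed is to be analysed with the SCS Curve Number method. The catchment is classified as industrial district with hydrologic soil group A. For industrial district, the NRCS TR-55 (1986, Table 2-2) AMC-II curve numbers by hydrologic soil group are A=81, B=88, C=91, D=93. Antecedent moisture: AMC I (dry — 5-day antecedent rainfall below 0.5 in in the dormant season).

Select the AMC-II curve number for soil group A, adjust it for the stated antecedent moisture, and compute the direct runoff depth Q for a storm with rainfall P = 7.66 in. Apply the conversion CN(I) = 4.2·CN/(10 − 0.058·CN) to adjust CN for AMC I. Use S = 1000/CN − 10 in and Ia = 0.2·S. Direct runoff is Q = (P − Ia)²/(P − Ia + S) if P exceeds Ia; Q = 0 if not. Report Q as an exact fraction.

NRCS table: industrial district, soil group A → CN(II) = 81
Dry (AMC I): CN(I) = 4.2·81/(10 − 0.058·81) = (1701/5)/(2651/500) = 170100/2651 ≈ 64.164
Retention S: 1000/CN − 10 with CN=64.164 → S = 9500/1701 ≈ 5.585 in
Ia = 0.2·(9500/1701) = 1900/1701 in ≈ 1.117 in
Excess rainfall: 7.660 − 1.117 = 6.543 in; P > Ia so Q > 0
Q: (556483/85050)² ÷ (1031483/85050) = 309673329289/87727629150 in (≈ 3.530 in)

Q = 309673329289/87727629150 in ≈ 3.530 in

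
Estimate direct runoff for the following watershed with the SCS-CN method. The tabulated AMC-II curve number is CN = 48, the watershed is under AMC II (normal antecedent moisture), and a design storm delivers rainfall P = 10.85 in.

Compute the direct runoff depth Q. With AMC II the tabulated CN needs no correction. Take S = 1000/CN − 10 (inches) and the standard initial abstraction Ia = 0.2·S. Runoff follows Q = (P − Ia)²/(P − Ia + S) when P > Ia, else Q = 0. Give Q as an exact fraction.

Average conditions: CN = 48 (no AMC adjustment).
Max retention: S = 1000/48 − 10 = 65/6 in (≈ 10.833 in)
Ia = 0.2S: 0.2·10.833 = 2.167 in (exactly 13/6)
P − Ia = 10.850 − 2.167 = 521/60 ≈ 8.683 in (> 0, runoff occurs)
Q = (521/60)²/((521/60) + 65/6) = (271441/3600)/(1171/60) = 271441/70260 in ≈ 3.863 in

Q = 271441/70260 in ≈ 3.863 in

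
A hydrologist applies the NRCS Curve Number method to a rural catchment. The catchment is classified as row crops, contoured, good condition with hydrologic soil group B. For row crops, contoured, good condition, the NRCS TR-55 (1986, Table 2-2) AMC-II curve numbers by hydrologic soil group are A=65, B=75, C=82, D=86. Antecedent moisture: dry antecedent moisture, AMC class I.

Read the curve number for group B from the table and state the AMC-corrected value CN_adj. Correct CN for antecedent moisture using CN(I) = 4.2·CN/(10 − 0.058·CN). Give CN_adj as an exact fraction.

CN_adj = 6300/113 ≈ 55.752

NRCS table: row crops, contoured, good condition, soil group B → CN(II) = 75
Dry (AMC I): CN(I) = 4.2·75/(10 − 0.058·75) = 315/(113/20) = 6300/113 ≈ 55.752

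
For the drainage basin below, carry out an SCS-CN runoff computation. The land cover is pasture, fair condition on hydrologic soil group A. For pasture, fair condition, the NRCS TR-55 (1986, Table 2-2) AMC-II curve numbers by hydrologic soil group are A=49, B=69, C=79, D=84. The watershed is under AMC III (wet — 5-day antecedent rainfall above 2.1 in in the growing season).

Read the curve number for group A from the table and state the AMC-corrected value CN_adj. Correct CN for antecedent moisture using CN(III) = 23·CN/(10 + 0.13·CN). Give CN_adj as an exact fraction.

NRCS table: pasture, fair condition, soil group A → CN(II) = 49
Wet (AMC III): CN(III) = 23·49/(10 + 0.13·49) = 1127/(1637/100) = 112700/1637 ≈ 68.845

CN_adj = 112700/1637 ≈ 68.845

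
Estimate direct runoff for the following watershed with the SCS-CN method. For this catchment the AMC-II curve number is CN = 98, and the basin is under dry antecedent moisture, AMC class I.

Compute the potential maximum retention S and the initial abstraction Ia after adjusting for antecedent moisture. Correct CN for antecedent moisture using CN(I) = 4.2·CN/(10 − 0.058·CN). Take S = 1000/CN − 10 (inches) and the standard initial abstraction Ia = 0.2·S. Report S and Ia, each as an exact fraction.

Adjust CN=98 to AMC I: 4.2·98/(10 − 0.058·98) → (2058/5) ÷ (1079/250) = 102900/1079 ≈ 95.366
S = 1000/(102900/1079) − 10 = 500/1029 in ≈ 0.486 in
Ia = 0.2S: 0.2·0.486 = 0.097 in (exactly 100/1029)

S = 500/1029 in ≈ 0.486 in; Ia = 100/1029 in ≈ 0.097 in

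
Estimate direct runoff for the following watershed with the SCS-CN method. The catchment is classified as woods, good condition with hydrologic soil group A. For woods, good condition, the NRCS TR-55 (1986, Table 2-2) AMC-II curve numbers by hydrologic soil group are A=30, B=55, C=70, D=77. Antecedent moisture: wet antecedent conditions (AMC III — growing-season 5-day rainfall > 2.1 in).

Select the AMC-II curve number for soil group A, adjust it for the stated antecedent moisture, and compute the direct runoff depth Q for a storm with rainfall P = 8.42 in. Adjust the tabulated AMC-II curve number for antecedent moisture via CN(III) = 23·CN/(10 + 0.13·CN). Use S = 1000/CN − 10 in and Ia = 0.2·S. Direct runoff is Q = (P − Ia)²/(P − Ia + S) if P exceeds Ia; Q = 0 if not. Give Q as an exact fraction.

Q = 486158401/196819050 in ≈ 2.470 in

NRCS table: woods, good condition, soil group A → CN(II) = 30
Adjust CN=30 to AMC III: 23·30/(10 + 0.13·30) → 690 ÷ (139/10) = 6900/139 ≈ 49.640
Retention S: 1000/CN − 10 with CN=49.640 → S = 700/69 ≈ 10.145 in
Ia = 0.2S: 0.2·10.145 = 2.029 in (exactly 140/69)
P − Ia = 8.420 − 2.029 = 22049/3450 ≈ 6.391 in (> 0, runoff occurs)
Q = (22049/3450)²/((22049/3450) + 700/69) = (486158401/11902500)/(57049/3450) = 486158401/196819050 in ≈ 2.470 in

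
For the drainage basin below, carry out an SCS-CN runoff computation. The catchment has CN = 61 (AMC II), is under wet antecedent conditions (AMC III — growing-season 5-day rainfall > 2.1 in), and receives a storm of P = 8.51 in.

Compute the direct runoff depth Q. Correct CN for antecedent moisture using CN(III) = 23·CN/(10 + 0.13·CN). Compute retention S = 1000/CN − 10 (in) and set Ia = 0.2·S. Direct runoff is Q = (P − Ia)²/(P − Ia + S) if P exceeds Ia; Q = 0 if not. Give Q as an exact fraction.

Adjust CN=61 to AMC III: 23·61/(10 + 0.13·61) → 1403 ÷ (1793/100) = 140300/1793 ≈ 78.249
S = 1000/(140300/1793) − 10 = 3900/1403 in ≈ 2.780 in
Initial abstraction Ia = S/5 = (3900/1403)/5 = 780/1403 ≈ 0.556 in
Since P=8.510 > Ia=0.556: effective rainfall P−Ia = 1115953/140300 in
Q = (1115953/140300)²/((1115953/140300) + 3900/1403) = (1245351098209/19684090000)/(1505953/140300) = 1245351098209/211285205900 in ≈ 5.894 in

Q = 1245351098209/211285205900 in ≈ 5.894 in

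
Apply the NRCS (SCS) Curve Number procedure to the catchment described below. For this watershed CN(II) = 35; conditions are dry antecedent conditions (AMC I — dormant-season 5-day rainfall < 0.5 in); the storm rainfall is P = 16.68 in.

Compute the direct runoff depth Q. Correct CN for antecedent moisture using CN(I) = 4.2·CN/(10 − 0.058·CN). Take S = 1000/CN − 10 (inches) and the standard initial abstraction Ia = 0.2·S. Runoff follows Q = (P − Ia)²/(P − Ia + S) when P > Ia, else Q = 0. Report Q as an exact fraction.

Adjust CN=35 to AMC I: 4.2·35/(10 − 0.058·35) → 147 ÷ (797/100) = 14700/797 ≈ 18.444
Max retention: S = 1000/(14700/797) − 10 = 6500/147 in (≈ 44.218 in)
Ia = 0.2·(6500/147) = 1300/147 in ≈ 8.844 in
P − Ia = 16.680 − 8.844 = 28799/3675 ≈ 7.836 in (> 0, runoff occurs)
Q = (28799/3675)²/((28799/3675) + 6500/147) = (829382401/13505625)/(191299/3675) = 829382401/703023825 in ≈ 1.180 in

Q = 829382401/703023825 in ≈ 1.180 in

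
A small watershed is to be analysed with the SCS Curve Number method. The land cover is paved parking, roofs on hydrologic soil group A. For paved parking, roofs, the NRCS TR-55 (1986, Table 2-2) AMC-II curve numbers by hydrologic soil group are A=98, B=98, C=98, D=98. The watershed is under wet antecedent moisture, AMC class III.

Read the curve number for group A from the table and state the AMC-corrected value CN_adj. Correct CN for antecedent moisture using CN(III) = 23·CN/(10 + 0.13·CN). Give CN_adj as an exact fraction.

CN_adj = 112700/1137 ≈ 99.120

NRCS table: paved parking, roofs, soil group A → CN(II) = 98
Adjust CN=98 to AMC III: 23·98/(10 + 0.13·98) → 2254 ÷ (1137/50) = 112700/1137 ≈ 99.120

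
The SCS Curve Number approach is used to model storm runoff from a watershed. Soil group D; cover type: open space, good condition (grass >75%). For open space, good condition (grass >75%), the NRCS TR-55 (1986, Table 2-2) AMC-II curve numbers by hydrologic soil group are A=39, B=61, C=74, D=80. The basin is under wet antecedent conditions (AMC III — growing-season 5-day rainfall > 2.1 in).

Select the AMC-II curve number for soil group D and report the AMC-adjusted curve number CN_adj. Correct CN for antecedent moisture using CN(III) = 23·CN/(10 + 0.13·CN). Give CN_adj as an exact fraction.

CN_adj = 4600/51 ≈ 90.196

NRCS table: open space, good condition (grass >75%), soil group D → CN(II) = 80
Adjust CN=80 to AMC III: 23·80/(10 + 0.13·80) → 1840 ÷ (102/5) = 4600/51 ≈ 90.196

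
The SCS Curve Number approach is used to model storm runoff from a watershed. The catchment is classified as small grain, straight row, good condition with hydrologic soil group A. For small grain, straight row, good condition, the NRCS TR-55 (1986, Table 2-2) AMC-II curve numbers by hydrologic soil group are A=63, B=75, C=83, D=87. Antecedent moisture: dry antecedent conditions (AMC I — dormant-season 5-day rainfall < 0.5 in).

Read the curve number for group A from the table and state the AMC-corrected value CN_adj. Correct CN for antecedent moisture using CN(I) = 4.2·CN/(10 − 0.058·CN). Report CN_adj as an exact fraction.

NRCS table: small grain, straight row, good condition, soil group A → CN(II) = 63
Dry (AMC I): CN(I) = 4.2·63/(10 − 0.058·63) = (1323/5)/(3173/500) = 132300/3173 ≈ 41.696

CN_adj = 132300/3173 ≈ 41.696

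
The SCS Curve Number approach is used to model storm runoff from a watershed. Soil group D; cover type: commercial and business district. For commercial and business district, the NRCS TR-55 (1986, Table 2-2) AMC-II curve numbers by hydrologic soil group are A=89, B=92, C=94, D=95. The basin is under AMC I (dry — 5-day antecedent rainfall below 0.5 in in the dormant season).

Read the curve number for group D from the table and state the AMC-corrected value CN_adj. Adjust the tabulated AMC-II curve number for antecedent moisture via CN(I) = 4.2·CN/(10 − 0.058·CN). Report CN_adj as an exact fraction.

NRCS table: commercial and business district, soil group D → CN(II) = 95
CN(I) from CN(II)=95: (4.2·95)/(10 − 0.058·95) = 39900/449 ≈ 88.864

CN_adj = 39900/449 ≈ 88.864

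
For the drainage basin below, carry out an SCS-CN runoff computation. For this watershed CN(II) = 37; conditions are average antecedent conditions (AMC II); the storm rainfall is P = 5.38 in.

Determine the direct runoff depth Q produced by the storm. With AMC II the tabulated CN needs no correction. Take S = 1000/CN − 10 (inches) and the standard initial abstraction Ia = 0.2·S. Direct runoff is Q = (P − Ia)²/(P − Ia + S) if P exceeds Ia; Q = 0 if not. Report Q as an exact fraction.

Q = 13344409/65033050 in ≈ 0.205 in

Average conditions: CN = 37 (no AMC adjustment).
Max retention: S = 1000/37 − 10 = 630/37 in (≈ 17.027 in)
Ia = 0.2·(630/37) = 126/37 in ≈ 3.405 in
Excess rainfall: 5.380 − 3.405 = 1.975 in; P > Ia so Q > 0
Q: (3653/1850)² ÷ (35153/1850) = 13344409/65033050 in (≈ 0.205 in)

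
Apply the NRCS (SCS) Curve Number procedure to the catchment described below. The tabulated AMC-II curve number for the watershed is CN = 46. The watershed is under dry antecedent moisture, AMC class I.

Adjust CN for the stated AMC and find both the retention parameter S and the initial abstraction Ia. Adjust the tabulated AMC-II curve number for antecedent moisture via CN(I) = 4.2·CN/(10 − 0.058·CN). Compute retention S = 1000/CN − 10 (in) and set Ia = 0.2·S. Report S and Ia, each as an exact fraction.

S = 4500/161 in ≈ 27.950 in; Ia = 900/161 in ≈ 5.590 in

Dry (AMC I): CN(I) = 4.2·46/(10 − 0.058·46) = (966/5)/(1833/250) = 16100/611 ≈ 26.350
Retention S: 1000/CN − 10 with CN=26.350 → S = 4500/161 ≈ 27.950 in
Initial abstraction Ia = S/5 = (4500/161)/5 = 900/161 ≈ 5.590 in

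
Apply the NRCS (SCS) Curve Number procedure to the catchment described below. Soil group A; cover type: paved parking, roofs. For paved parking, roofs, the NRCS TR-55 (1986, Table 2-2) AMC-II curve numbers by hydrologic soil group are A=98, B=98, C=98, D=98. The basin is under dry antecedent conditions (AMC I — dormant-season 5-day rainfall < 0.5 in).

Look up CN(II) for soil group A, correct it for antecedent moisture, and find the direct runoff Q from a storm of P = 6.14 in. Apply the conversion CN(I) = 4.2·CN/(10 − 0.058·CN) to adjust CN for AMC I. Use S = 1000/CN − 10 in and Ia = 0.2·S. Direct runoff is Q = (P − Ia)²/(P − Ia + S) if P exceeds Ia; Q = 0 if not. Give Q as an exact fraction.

Q = 96660675409/17282209350 in ≈ 5.593 in

NRCS table: paved parking, roofs, soil group A → CN(II) = 98
Adjust CN=98 to AMC I: 4.2·98/(10 − 0.058·98) → (2058/5) ÷ (1079/250) = 102900/1079 ≈ 95.366
Max retention: S = 1000/(102900/1079) − 10 = 500/1029 in (≈ 0.486 in)
Initial abstraction Ia = S/5 = (500/1029)/5 = 100/1029 ≈ 0.097 in
P − Ia = 6.140 − 0.097 = 310903/51450 ≈ 6.043 in (> 0, runoff occurs)
Q = (310903/51450)²/((310903/51450) + 500/1029) = (96660675409/2647102500)/(335903/51450) = 96660675409/17282209350 in ≈ 5.593 in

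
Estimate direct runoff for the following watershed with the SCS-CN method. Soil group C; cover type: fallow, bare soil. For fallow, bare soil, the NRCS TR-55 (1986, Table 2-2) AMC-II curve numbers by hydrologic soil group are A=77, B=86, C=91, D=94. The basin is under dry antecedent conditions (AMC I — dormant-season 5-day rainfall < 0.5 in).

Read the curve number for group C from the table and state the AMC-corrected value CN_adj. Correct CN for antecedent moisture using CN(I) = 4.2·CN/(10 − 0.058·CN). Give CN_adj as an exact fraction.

NRCS table: fallow, bare soil, soil group C → CN(II) = 91
Dry (AMC I): CN(I) = 4.2·91/(10 − 0.058·91) = (1911/5)/(2361/500) = 63700/787 ≈ 80.940

CN_adj = 63700/787 ≈ 80.940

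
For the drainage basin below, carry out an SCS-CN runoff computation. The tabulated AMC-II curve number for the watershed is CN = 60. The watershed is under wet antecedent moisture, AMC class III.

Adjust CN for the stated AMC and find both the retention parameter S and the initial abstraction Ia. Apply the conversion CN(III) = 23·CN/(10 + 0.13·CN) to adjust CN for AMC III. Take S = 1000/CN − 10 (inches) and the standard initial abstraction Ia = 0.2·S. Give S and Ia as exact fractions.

S = 200/69 in ≈ 2.899 in; Ia = 40/69 in ≈ 0.580 in

CN(III) from CN(II)=60: (23·60)/(10 + 0.13·60) = 6900/89 ≈ 77.528
Max retention: S = 1000/(6900/89) − 10 = 200/69 in (≈ 2.899 in)
Initial abstraction Ia = S/5 = (200/69)/5 = 40/69 ≈ 0.580 in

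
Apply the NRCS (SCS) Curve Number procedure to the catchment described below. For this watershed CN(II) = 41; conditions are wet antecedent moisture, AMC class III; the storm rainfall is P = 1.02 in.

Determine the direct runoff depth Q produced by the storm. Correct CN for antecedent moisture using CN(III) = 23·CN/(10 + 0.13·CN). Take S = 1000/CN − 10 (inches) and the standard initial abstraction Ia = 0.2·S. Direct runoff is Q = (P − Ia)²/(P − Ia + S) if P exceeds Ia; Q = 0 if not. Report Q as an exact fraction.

Q = 0 in ≈ 0.000 in

Wet (AMC III): CN(III) = 23·41/(10 + 0.13·41) = 943/(1533/100) = 94300/1533 ≈ 61.513
Retention S: 1000/CN − 10 with CN=61.513 → S = 5900/943 ≈ 6.257 in
Ia = 0.2S: 0.2·6.257 = 1.251 in (exactly 1180/943)
P = 1.020 ≤ Ia = 1.251 in: entire storm abstracted, Q = 0.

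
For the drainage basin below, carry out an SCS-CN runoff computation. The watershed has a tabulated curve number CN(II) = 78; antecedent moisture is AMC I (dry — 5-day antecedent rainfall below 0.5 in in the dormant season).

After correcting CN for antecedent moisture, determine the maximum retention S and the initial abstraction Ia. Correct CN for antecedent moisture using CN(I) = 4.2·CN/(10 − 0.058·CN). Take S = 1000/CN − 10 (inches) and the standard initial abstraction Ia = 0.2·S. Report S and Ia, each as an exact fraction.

S = 5500/819 in ≈ 6.716 in; Ia = 1100/819 in ≈ 1.343 in

CN(I) from CN(II)=78: (4.2·78)/(10 − 0.058·78) = 81900/1369 ≈ 59.825
Retention S: 1000/CN − 10 with CN=59.825 → S = 5500/819 ≈ 6.716 in
Ia = 0.2·(5500/819) = 1100/819 in ≈ 1.343 in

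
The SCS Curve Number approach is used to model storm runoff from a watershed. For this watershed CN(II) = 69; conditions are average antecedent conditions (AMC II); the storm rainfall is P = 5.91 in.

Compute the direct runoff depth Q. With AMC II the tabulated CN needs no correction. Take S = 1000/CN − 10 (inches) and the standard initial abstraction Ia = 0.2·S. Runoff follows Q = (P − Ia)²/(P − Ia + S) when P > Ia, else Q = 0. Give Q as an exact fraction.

CN(II) = 69; AMC II needs no correction.
Max retention: S = 1000/69 − 10 = 310/69 in (≈ 4.493 in)
Ia = 0.2·(310/69) = 62/69 in ≈ 0.899 in
P − Ia = 5.910 − 0.899 = 34579/6900 ≈ 5.011 in (> 0, runoff occurs)
Q: (34579/6900)² ÷ (65579/6900) = 1195707241/452495100 in (≈ 2.642 in)

Q = 1195707241/452495100 in ≈ 2.642 in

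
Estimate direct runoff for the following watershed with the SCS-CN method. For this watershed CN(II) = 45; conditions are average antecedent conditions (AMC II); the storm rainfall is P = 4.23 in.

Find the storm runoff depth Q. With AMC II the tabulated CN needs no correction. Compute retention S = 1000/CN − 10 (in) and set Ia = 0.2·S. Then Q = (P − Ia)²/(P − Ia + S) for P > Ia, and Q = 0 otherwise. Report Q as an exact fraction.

Q = 2582449/11346300 in ≈ 0.228 in

CN(II) = 45; AMC II needs no correction.
Retention S: 1000/CN − 10 with CN=45.000 → S = 110/9 ≈ 12.222 in
Ia = 0.2S: 0.2·12.222 = 2.444 in (exactly 22/9)
Since P=4.230 > Ia=2.444: effective rainfall P−Ia = 1607/900 in
Q: (1607/900)² ÷ (12607/900) = 2582449/11346300 in (≈ 0.228 in)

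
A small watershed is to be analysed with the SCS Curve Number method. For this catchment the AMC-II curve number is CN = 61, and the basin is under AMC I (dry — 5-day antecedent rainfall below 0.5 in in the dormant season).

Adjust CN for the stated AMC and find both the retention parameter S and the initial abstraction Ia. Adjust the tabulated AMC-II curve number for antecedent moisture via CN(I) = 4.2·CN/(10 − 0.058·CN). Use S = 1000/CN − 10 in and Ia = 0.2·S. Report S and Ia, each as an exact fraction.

S = 6500/427 in ≈ 15.222 in; Ia = 1300/427 in ≈ 3.044 in

Dry (AMC I): CN(I) = 4.2·61/(10 − 0.058·61) = (1281/5)/(3231/500) = 42700/1077 ≈ 39.647
Retention S: 1000/CN − 10 with CN=39.647 → S = 6500/427 ≈ 15.222 in
Ia = 0.2S: 0.2·15.222 = 3.044 in (exactly 1300/427)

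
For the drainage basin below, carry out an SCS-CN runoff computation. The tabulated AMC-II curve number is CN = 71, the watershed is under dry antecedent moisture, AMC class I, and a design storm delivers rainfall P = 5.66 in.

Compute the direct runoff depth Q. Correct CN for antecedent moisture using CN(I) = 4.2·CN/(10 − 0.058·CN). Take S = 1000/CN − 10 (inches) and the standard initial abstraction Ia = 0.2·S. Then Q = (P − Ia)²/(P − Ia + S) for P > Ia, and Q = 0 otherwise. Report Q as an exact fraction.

Q = 76702964209/74695596150 in ≈ 1.027 in

Adjust CN=71 to AMC I: 4.2·71/(10 − 0.058·71) → (1491/5) ÷ (2941/500) = 149100/2941 ≈ 50.697
Max retention: S = 1000/(149100/2941) − 10 = 14500/1491 in (≈ 9.725 in)
Ia = 0.2·(14500/1491) = 2900/1491 in ≈ 1.945 in
Excess rainfall: 5.660 − 1.945 = 3.715 in; P > Ia so Q > 0
Q: (276953/74550)² ÷ (1001953/74550) = 76702964209/74695596150 in (≈ 1.027 in)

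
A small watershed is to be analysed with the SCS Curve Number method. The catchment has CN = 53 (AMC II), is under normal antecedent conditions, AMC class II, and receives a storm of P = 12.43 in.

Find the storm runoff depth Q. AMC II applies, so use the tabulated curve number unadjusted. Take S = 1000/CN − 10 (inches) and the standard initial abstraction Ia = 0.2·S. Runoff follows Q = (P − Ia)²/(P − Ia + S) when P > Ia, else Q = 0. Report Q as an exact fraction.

Q = 3189877441/548438700 in ≈ 5.816 in

AMC II — tabulated CN = 53 applies directly.
Max retention: S = 1000/53 − 10 = 470/53 in (≈ 8.868 in)
Ia = 0.2·(470/53) = 94/53 in ≈ 1.774 in
Excess rainfall: 12.430 − 1.774 = 10.656 in; P > Ia so Q > 0
Q = (56479/5300)²/((56479/5300) + 470/53) = (3189877441/28090000)/(103479/5300) = 3189877441/548438700 in ≈ 5.816 in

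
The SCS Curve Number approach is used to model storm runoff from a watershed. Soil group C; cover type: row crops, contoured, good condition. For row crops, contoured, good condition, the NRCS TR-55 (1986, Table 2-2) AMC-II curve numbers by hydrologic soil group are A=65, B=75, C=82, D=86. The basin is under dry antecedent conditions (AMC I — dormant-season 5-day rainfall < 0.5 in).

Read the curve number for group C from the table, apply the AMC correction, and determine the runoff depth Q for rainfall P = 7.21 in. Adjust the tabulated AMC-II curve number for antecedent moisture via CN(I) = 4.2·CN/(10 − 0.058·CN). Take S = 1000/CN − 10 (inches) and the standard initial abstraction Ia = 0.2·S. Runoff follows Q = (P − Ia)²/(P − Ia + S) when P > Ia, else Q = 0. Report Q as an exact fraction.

NRCS table: row crops, contoured, good condition, soil group C → CN(II) = 82
CN(I) from CN(II)=82: (4.2·82)/(10 − 0.058·82) = 28700/437 ≈ 65.675
S = 1000/(28700/437) − 10 = 1500/287 in ≈ 5.226 in
Initial abstraction Ia = S/5 = (1500/287)/5 = 300/287 ≈ 1.045 in
Excess rainfall: 7.210 − 1.045 = 6.165 in; P > Ia so Q > 0
Q: (176927/28700)² ÷ (326927/28700) = 31303163329/9382804900 in (≈ 3.336 in)

Q = 31303163329/9382804900 in ≈ 3.336 in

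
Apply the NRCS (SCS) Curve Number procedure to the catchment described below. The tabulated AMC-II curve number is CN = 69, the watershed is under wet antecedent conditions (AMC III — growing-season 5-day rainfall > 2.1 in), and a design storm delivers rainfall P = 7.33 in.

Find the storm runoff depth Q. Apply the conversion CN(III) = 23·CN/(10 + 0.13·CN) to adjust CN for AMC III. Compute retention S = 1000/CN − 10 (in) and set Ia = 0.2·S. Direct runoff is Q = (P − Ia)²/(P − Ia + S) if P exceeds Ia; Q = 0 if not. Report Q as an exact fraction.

Q = 1212797815441/223968707700 in ≈ 5.415 in

CN(III) from CN(II)=69: (23·69)/(10 + 0.13·69) = 158700/1897 ≈ 83.658
Max retention: S = 1000/(158700/1897) − 10 = 3100/1587 in (≈ 1.953 in)
Ia = 0.2S: 0.2·1.953 = 0.391 in (exactly 620/1587)
Since P=7.330 > Ia=0.391: effective rainfall P−Ia = 1101271/158700 in
Runoff Q = (P−Ia)²/(P−Ia+S) = (6.939)²/(6.939+1.953) = 1212797815441/223968707700 ≈ 5.415 in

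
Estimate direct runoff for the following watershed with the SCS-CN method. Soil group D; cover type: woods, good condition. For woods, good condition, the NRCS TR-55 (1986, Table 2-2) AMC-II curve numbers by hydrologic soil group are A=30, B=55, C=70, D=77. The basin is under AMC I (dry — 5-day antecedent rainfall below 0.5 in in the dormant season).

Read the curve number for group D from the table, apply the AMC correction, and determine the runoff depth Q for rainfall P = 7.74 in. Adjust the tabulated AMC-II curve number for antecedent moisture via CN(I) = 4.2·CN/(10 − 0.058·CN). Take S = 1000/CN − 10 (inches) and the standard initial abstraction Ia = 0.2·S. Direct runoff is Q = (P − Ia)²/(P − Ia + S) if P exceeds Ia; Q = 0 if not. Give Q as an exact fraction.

Q = 260895186841/87785232150 in ≈ 2.972 in

NRCS table: woods, good condition, soil group D → CN(II) = 77
CN(I) from CN(II)=77: (4.2·77)/(10 − 0.058·77) = 161700/2767 ≈ 58.439
S = 1000/(161700/2767) − 10 = 11500/1617 in ≈ 7.112 in
Ia = 0.2S: 0.2·7.112 = 1.422 in (exactly 2300/1617)
Since P=7.740 > Ia=1.422: effective rainfall P−Ia = 510779/80850 in
Q = (510779/80850)²/((510779/80850) + 11500/1617) = (260895186841/6536722500)/(1085779/80850) = 260895186841/87785232150 in ≈ 2.972 in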